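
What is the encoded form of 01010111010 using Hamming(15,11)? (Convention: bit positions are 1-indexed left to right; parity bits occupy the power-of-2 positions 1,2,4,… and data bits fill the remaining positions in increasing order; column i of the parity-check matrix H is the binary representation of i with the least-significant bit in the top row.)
Codeword c = d · G (mod 2), d = 01010111010:
  c[0] = d·G[:,0] = (01010111010)·(11011010101) mod 2 = 0+1+0+1+0+0+1+0+0+0+0 mod 2 = 1
  c[1] = d·G[:,1] = (01010111010)·(10110110011) mod 2 = 0+0+0+1+0+1+1+0+0+1+0 mod 2 = 0
  c[2] = d·G[:,2] = (01010111010)·(10000000000) mod 2 = 0+0+0+0+0+0+0+0+0+0+0 mod 2 = 0
  c[3] = d·G[:,3] = (01010111010)·(01110001111) mod 2 = 0+1+0+1+0+0+0+1+0+1+0 mod 2 = 0
  c[4] = d·G[:,4] = (01010111010)·(01000000000) mod 2 = 0+1+0+0+0+0+0+0+0+0+0 mod 2 = 1
  c[5] = d·G[:,5] = (01010111010)·(00100000000) mod 2 = 0+0+0+0+0+0+0+0+0+0+0 mod 2 = 0
  c[6] = d·G[:,6] = (01010111010)·(00010000000) mod 2 = 0+0+0+1+0+0+0+0+0+0+0 mod 2 = 1
  c[7] = d·G[:,7] = (01010111010)·(00001111111) mod 2 = 0+0+0+0+0+1+1+1+0+1+0 mod 2 = 0
  c[8] = d·G[:,8] = (01010111010)·(00001000000) mod 2 = 0+0+0+0+0+0+0+0+0+0+0 mod 2 = 0
  c[9] = d·G[:,9] = (01010111010)·(00000100000) mod 2 = 0+0+0+0+0+1+0+0+0+0+0 mod 2 = 1
  c[10] = d·G[:,10] = (01010111010)·(00000010000) mod 2 = 0+0+0+0+0+0+1+0+0+0+0 mod 2 = 1
  c[11] = d·G[:,11] = (01010111010)·(00000001000) mod 2 = 0+0+0+0+0+0+0+1+0+0+0 mod 2 = 1
  c[12] = d·G[:,12] = (01010111010)·(00000000100) mod 2 = 0+0+0+0+0+0+0+0+0+0+0 mod 2 = 0
  c[13] = d·G[:,13] = (01010111010)·(00000000010) mod 2 = 0+0+0+0+0+0+0+0+0+1+0 mod 2 = 1
  c[14] = d·G[:,14] = (01010111010)·(00000000001) mod 2 = 0+0+0+0+0+0+0+0+0+0+0 mod 2 = 0
Codeword = 100010100111010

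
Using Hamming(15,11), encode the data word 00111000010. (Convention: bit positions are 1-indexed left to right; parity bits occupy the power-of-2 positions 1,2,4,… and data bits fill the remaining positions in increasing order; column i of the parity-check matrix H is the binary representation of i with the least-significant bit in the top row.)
Codeword c = d · G (mod 2), d = 00111000010:
  c[0] = d·G[:,0] = (00111000010)·(11011010101) mod 2 = 0+0+0+1+1+0+0+0+0+0+0 mod 2 = 0
  c[1] = d·G[:,1] = (00111000010)·(10110110011) mod 2 = 0+0+1+1+0+0+0+0+0+1+0 mod 2 = 1
  c[2] = d·G[:,2] = (00111000010)·(10000000000) mod 2 = 0+0+0+0+0+0+0+0+0+0+0 mod 2 = 0
  c[3] = d·G[:,3] = (00111000010)·(01110001111) mod 2 = 0+0+1+1+0+0+0+0+0+1+0 mod 2 = 1
  c[4] = d·G[:,4] = (00111000010)·(01000000000) mod 2 = 0+0+0+0+0+0+0+0+0+0+0 mod 2 = 0
  c[5] = d·G[:,5] = (00111000010)·(00100000000) mod 2 = 0+0+1+0+0+0+0+0+0+0+0 mod 2 = 1
  c[6] = d·G[:,6] = (00111000010)·(00010000000) mod 2 = 0+0+0+1+0+0+0+0+0+0+0 mod 2 = 1
  c[7] = d·G[:,7] = (00111000010)·(00001111111) mod 2 = 0+0+0+0+1+0+0+0+0+1+0 mod 2 = 0
  c[8] = d·G[:,8] = (00111000010)·(00001000000) mod 2 = 0+0+0+0+1+0+0+0+0+0+0 mod 2 = 1
  c[9] = d·G[:,9] = (00111000010)·(00000100000) mod 2 = 0+0+0+0+0+0+0+0+0+0+0 mod 2 = 0
  c[10] = d·G[:,10] = (00111000010)·(00000010000) mod 2 = 0+0+0+0+0+0+0+0+0+0+0 mod 2 = 0
  c[11] = d·G[:,11] = (00111000010)·(00000001000) mod 2 = 0+0+0+0+0+0+0+0+0+0+0 mod 2 = 0
  c[12] = d·G[:,12] = (00111000010)·(00000000100) mod 2 = 0+0+0+0+0+0+0+0+0+0+0 mod 2 = 0
  c[13] = d·G[:,13] = (00111000010)·(00000000010) mod 2 = 0+0+0+0+0+0+0+0+0+1+0 mod 2 = 1
  c[14] = d·G[:,14] = (00111000010)·(00000000001) mod 2 = 0+0+0+0+0+0+0+0+0+0+0 mod 2 = 0
Codeword = 010101101000010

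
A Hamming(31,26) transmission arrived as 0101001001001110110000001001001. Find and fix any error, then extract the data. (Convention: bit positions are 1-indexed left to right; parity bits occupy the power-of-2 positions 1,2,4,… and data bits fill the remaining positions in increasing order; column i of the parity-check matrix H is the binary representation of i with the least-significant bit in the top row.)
Syndrome s = H · r^T (mod 2), r = 0101001001001110110000001001001:
  s[0] = (1010101010101010101010101010101)·(0101001001001110110000001001001) mod 2 = 0+0+0+0+0+0+1+0+0+0+0+0+1+0+1+0+1+0+0+0+0+0+0+0+1+0+0+0+0+0+1 mod 2 = 0
  s[1] = (0110011001100110011001100110011)·(0101001001001110110000001001001) mod 2 = 0+1+0+0+0+0+1+0+0+1+0+0+0+1+1+0+0+1+0+0+0+0+0+0+0+0+0+0+0+0+1 mod 2 = 1
  s[2] = (0001111000011110000111100001111)·(0101001001001110110000001001001) mod 2 = 0+0+0+1+0+0+1+0+0+0+0+0+1+1+1+0+0+0+0+0+0+0+0+0+0+0+0+1+0+0+1 mod 2 = 1
  s[3] = (0000000111111110000000011111111)·(0101001001001110110000001001001) mod 2 = 0+0+0+0+0+0+0+0+0+1+0+0+1+1+1+0+0+0+0+0+0+0+0+0+1+0+0+1+0+0+1 mod 2 = 1
  s[4] = (0000000000000001111111111111111)·(0101001001001110110000001001001) mod 2 = 0+0+0+0+0+0+0+0+0+0+0+0+0+0+0+0+1+1+0+0+0+0+0+0+1+0+0+1+0+0+1 mod 2 = 1
Syndrome = 01111
Column 30 of H equals this syndrome → error at bit 30 (1-indexed).
Flip bit 30: 0101001001001110110000001001001 → 0101001001001110110000001001011
Extract data bits at positions {3,5,6,7,9,10,11,12,13,14,15,17,18,19,20,21,22,23,24,25,26,27,28,29,30,31}: 00010100111110000001001011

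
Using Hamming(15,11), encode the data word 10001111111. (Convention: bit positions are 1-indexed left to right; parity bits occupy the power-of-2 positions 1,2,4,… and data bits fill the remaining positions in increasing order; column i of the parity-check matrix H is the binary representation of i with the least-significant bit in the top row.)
Codeword c = d · G (mod 2), d = 10001111111:
  c[0] = d·G[:,0] = (10001111111)·(11011010101) mod 2 = 1+0+0+0+1+0+1+0+1+0+1 mod 2 = 1
  c[1] = d·G[:,1] = (10001111111)·(10110110011) mod 2 = 1+0+0+0+0+1+1+0+0+1+1 mod 2 = 1
  c[2] = d·G[:,2] = (10001111111)·(10000000000) mod 2 = 1+0+0+0+0+0+0+0+0+0+0 mod 2 = 1
  c[3] = d·G[:,3] = (10001111111)·(01110001111) mod 2 = 0+0+0+0+0+0+0+1+1+1+1 mod 2 = 0
  c[4] = d·G[:,4] = (10001111111)·(01000000000) mod 2 = 0+0+0+0+0+0+0+0+0+0+0 mod 2 = 0
  c[5] = d·G[:,5] = (10001111111)·(00100000000) mod 2 = 0+0+0+0+0+0+0+0+0+0+0 mod 2 = 0
  c[6] = d·G[:,6] = (10001111111)·(00010000000) mod 2 = 0+0+0+0+0+0+0+0+0+0+0 mod 2 = 0
  c[7] = d·G[:,7] = (10001111111)·(00001111111) mod 2 = 0+0+0+0+1+1+1+1+1+1+1 mod 2 = 1
  c[8] = d·G[:,8] = (10001111111)·(00001000000) mod 2 = 0+0+0+0+1+0+0+0+0+0+0 mod 2 = 1
  c[9] = d·G[:,9] = (10001111111)·(00000100000) mod 2 = 0+0+0+0+0+1+0+0+0+0+0 mod 2 = 1
  c[10] = d·G[:,10] = (10001111111)·(00000010000) mod 2 = 0+0+0+0+0+0+1+0+0+0+0 mod 2 = 1
  c[11] = d·G[:,11] = (10001111111)·(00000001000) mod 2 = 0+0+0+0+0+0+0+1+0+0+0 mod 2 = 1
  c[12] = d·G[:,12] = (10001111111)·(00000000100) mod 2 = 0+0+0+0+0+0+0+0+1+0+0 mod 2 = 1
  c[13] = d·G[:,13] = (10001111111)·(00000000010) mod 2 = 0+0+0+0+0+0+0+0+0+1+0 mod 2 = 1
  c[14] = d·G[:,14] = (10001111111)·(00000000001) mod 2 = 0+0+0+0+0+0+0+0+0+0+1 mod 2 = 1
Codeword = 111000011111111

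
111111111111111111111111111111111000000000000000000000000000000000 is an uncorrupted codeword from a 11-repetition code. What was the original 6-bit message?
Split into 11-bit blocks: 11111111111 11111111111 11111111111 00000000000 00000000000 00000000000
Data = 111000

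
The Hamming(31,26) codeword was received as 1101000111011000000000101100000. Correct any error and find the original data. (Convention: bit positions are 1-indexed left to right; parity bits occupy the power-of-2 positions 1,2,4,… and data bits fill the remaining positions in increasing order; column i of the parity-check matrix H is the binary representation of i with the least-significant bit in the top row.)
Syndrome s = H · r^T (mod 2), r = 1101000111011000000000101100000:
  s[0] = (1010101010101010101010101010101)·(1101000111011000000000101100000) mod 2 = 1+0+0+0+0+0+0+0+1+0+0+0+1+0+0+0+0+0+0+0+0+0+1+0+1+0+0+0+0+0+0 mod 2 = 1
  s[1] = (0110011001100110011001100110011)·(1101000111011000000000101100000) mod 2 = 0+1+0+0+0+0+0+0+0+1+0+0+0+0+0+0+0+0+0+0+0+0+1+0+0+1+0+0+0+0+0 mod 2 = 0
  s[2] = (0001111000011110000111100001111)·(1101000111011000000000101100000) mod 2 = 0+0+0+1+0+0+0+0+0+0+0+1+1+0+0+0+0+0+0+0+0+0+1+0+0+0+0+0+0+0+0 mod 2 = 0
  s[3] = (0000000111111110000000011111111)·(1101000111011000000000101100000) mod 2 = 0+0+0+0+0+0+0+1+1+1+0+1+1+0+0+0+0+0+0+0+0+0+0+0+1+1+0+0+0+0+0 mod 2 = 1
  s[4] = (0000000000000001111111111111111)·(1101000111011000000000101100000) mod 2 = 0+0+0+0+0+0+0+0+0+0+0+0+0+0+0+0+0+0+0+0+0+0+1+0+1+1+0+0+0+0+0 mod 2 = 1
Syndrome = 10011
Column 25 of H equals this syndrome → error at bit 25 (1-indexed).
Flip bit 25: 1101000111011000000000101100000 → 1101000111011000000000100100000
Extract data bits at positions {3,5,6,7,9,10,11,12,13,14,15,17,18,19,20,21,22,23,24,25,26,27,28,29,30,31}: 00001101100000000100100000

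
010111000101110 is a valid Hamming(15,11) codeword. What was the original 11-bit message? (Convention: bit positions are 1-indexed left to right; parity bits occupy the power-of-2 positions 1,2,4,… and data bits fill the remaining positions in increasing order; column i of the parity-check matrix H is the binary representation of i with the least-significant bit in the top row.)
Parity bits occupy power-of-2 positions; data bits are at positions {3,5,6,7,9,10,11,12,13,14,15} (1-indexed).
Extract: c[3]=0 c[5]=1 c[6]=1 c[7]=0 c[9]=0 c[10]=1 c[11]=0 c[12]=1 c[13]=1 c[14]=1 c[15]=0
Data = 01100101110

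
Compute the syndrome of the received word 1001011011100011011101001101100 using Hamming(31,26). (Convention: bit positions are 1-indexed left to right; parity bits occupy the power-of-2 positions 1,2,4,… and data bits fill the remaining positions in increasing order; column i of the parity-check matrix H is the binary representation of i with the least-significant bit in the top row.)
Syndrome s = H · r^T (mod 2), r = 1001011011100011011101001101100:
  s[0] = (1010101010101010101010101010101)·(1001011011100011011101001101100) mod 2 = 1+0+0+0+0+0+1+0+1+0+1+0+0+0+1+0+0+0+1+0+0+0+0+0+1+0+0+0+1+0+0 mod 2 = 0
  s[1] = (0110011001100110011001100110011)·(1001011011100011011101001101100) mod 2 = 0+0+0+0+0+1+1+0+0+1+1+0+0+0+1+0+0+1+1+0+0+1+0+0+0+1+0+0+0+0+0 mod 2 = 1
  s[2] = (0001111000011110000111100001111)·(1001011011100011011101001101100) mod 2 = 0+0+0+1+0+1+1+0+0+0+0+0+0+0+1+0+0+0+0+1+0+1+0+0+0+0+0+1+1+0+0 mod 2 = 0
  s[3] = (0000000111111110000000011111111)·(1001011011100011011101001101100) mod 2 = 0+0+0+0+0+0+0+0+1+1+1+0+0+0+1+0+0+0+0+0+0+0+0+0+1+1+0+1+1+0+0 mod 2 = 0
  s[4] = (0000000000000001111111111111111)·(1001011011100011011101001101100) mod 2 = 0+0+0+0+0+0+0+0+0+0+0+0+0+0+0+1+0+1+1+1+0+1+0+0+1+1+0+1+1+0+0 mod 2 = 1
Syndrome = 01001
Non-zero syndrome: error at position 18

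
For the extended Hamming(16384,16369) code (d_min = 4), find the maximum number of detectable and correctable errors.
Detection only: up to d_min − 1 = 3 errors.
Correction: up to ⌊(d_min − 1)/2⌋ = ⌊3/2⌋ = 1 errors.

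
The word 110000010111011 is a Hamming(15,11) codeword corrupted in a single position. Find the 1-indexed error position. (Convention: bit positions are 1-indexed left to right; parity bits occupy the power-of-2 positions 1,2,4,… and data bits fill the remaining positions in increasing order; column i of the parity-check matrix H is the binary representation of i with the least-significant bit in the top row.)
Syndrome s = H · r^T (mod 2), r = 110000010111011:
  s[0] = (101010101010101)·(110000010111011) mod 2 = 1+0+0+0+0+0+0+0+0+0+1+0+0+0+1 mod 2 = 1
  s[1] = (011001100110011)·(110000010111011) mod 2 = 0+1+0+0+0+0+0+0+0+1+1+0+0+1+1 mod 2 = 1
  s[2] = (000111100001111)·(110000010111011) mod 2 = 0+0+0+0+0+0+0+0+0+0+0+1+0+1+1 mod 2 = 1
  s[3] = (000000011111111)·(110000010111011) mod 2 = 0+0+0+0+0+0+0+1+0+1+1+1+0+1+1 mod 2 = 0
Syndrome = 1110
Column i of H is the binary representation of i, so the syndrome is the binary index of the flipped bit.
Read s = 1110 with s[0] as LSB: 1·2^0 + 1·2^1 + 1·2^2 + 0·2^3 = 7.
Error is at bit position 7.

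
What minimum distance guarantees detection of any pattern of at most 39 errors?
Detecting e errors requires d_min ≥ e + 1 = 39 + 1 = 40.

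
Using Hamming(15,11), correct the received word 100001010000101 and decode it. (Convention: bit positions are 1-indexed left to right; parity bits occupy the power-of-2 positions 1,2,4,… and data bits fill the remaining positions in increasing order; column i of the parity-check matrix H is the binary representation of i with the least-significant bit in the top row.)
Syndrome s = H · r^T (mod 2), r = 100001010000101:
  s[0] = (101010101010101)·(100001010000101) mod 2 = 1+0+0+0+0+0+0+0+0+0+0+0+1+0+1 mod 2 = 1
  s[1] = (011001100110011)·(100001010000101) mod 2 = 0+0+0+0+0+1+0+0+0+0+0+0+0+0+1 mod 2 = 0
  s[2] = (000111100001111)·(100001010000101) mod 2 = 0+0+0+0+0+1+0+0+0+0+0+0+1+0+1 mod 2 = 1
  s[3] = (000000011111111)·(100001010000101) mod 2 = 0+0+0+0+0+0+0+1+0+0+0+0+1+0+1 mod 2 = 1
Syndrome = 1011
Column 13 of H equals this syndrome → error at bit 13 (1-indexed).
Flip bit 13: 100001010000101 → 100001010000001
Extract data bits at positions {3,5,6,7,9,10,11,12,13,14,15}: 00100000001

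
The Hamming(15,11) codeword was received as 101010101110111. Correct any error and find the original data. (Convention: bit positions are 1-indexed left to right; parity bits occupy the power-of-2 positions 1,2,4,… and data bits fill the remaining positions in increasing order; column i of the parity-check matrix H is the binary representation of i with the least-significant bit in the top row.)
Syndrome s = H · r^T (mod 2), r = 101010101110111:
  s[0] = (101010101010101)·(101010101110111) mod 2 = 1+0+1+0+1+0+1+0+1+0+1+0+1+0+1 mod 2 = 0
  s[1] = (011001100110011)·(101010101110111) mod 2 = 0+0+1+0+0+0+1+0+0+1+1+0+0+1+1 mod 2 = 0
  s[2] = (000111100001111)·(101010101110111) mod 2 = 0+0+0+0+1+0+1+0+0+0+0+0+1+1+1 mod 2 = 1
  s[3] = (000000011111111)·(101010101110111) mod 2 = 0+0+0+0+0+0+0+0+1+1+1+0+1+1+1 mod 2 = 0
Syndrome = 0010
Column 4 of H equals this syndrome → error at bit 4 (1-indexed).
Flip bit 4: 101010101110111 → 101110101110111
Extract data bits at positions {3,5,6,7,9,10,11,12,13,14,15}: 11011110111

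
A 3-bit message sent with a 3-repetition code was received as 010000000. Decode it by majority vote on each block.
Split into 3-bit blocks and majority-vote each:
  block 1 = 010: 1 ones, 2 zeros → 0
  block 2 = 000: 0 ones, 3 zeros → 0
  block 3 = 000: 0 ones, 3 zeros → 0
Decoded = 000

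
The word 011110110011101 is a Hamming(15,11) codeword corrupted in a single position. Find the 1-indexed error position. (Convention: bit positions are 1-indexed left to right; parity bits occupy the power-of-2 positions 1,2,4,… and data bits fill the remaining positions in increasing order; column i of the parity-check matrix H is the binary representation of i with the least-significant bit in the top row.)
Syndrome s = H · r^T (mod 2), r = 011110110011101:
  s[0] = (101010101010101)·(011110110011101) mod 2 = 0+0+1+0+1+0+1+0+0+0+1+0+1+0+1 mod 2 = 0
  s[1] = (011001100110011)·(011110110011101) mod 2 = 0+1+1+0+0+0+1+0+0+0+1+0+0+0+1 mod 2 = 1
  s[2] = (000111100001111)·(011110110011101) mod 2 = 0+0+0+1+1+0+1+0+0+0+0+1+1+0+1 mod 2 = 0
  s[3] = (000000011111111)·(011110110011101) mod 2 = 0+0+0+0+0+0+0+1+0+0+1+1+1+0+1 mod 2 = 1
Syndrome = 0101
Column i of H is the binary representation of i, so the syndrome is the binary index of the flipped bit.
Read s = 0101 with s[0] as LSB: 0·2^0 + 1·2^1 + 0·2^2 + 1·2^3 = 10.
Error is at bit position 10.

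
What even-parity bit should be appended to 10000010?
Sum of data bits: 1+0+0+0+0+0+1+0 = 2.
2 mod 2 = 0, so parity bit = 0.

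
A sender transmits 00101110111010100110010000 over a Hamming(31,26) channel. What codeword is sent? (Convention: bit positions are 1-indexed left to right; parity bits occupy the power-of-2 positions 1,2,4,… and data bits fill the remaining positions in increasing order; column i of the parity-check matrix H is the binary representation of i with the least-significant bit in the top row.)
Codeword c = d · G (mod 2), d = 00101110111010100110010000:
  c[0] = d·G[:,0] = (00101110111010100110010000)·(11011010101101010101010101) mod 2 = 0+0+0+0+1+0+1+0+1+0+1+0+0+0+0+0+0+1+0+0+0+1+0+0+0+0 mod 2 = 0
  c[1] = d·G[:,1] = (00101110111010100110010000)·(10110110011011001100110011) mod 2 = 0+0+1+0+0+1+1+0+0+1+1+0+1+0+0+0+0+1+0+0+0+1+0+0+0+0 mod 2 = 0
  c[2] = d·G[:,2] = (00101110111010100110010000)·(10000000000000000000000000) mod 2 = 0+0+0+0+0+0+0+0+0+0+0+0+0+0+0+0+0+0+0+0+0+0+0+0+0+0 mod 2 = 0
  c[3] = d·G[:,3] = (00101110111010100110010000)·(01110001111000111100001111) mod 2 = 0+0+1+0+0+0+0+0+1+1+1+0+0+0+1+0+0+1+0+0+0+0+0+0+0+0 mod 2 = 0
  c[4] = d·G[:,4] = (00101110111010100110010000)·(01000000000000000000000000) mod 2 = 0+0+0+0+0+0+0+0+0+0+0+0+0+0+0+0+0+0+0+0+0+0+0+0+0+0 mod 2 = 0
  c[5] = d·G[:,5] = (00101110111010100110010000)·(00100000000000000000000000) mod 2 = 0+0+1+0+0+0+0+0+0+0+0+0+0+0+0+0+0+0+0+0+0+0+0+0+0+0 mod 2 = 1
  c[6] = d·G[:,6] = (00101110111010100110010000)·(00010000000000000000000000) mod 2 = 0+0+0+0+0+0+0+0+0+0+0+0+0+0+0+0+0+0+0+0+0+0+0+0+0+0 mod 2 = 0
  c[7] = d·G[:,7] = (00101110111010100110010000)·(00001111111000000011111111) mod 2 = 0+0+0+0+1+1+1+0+1+1+1+0+0+0+0+0+0+0+1+0+0+1+0+0+0+0 mod 2 = 0
  c[8] = d·G[:,8] = (00101110111010100110010000)·(00001000000000000000000000) mod 2 = 0+0+0+0+1+0+0+0+0+0+0+0+0+0+0+0+0+0+0+0+0+0+0+0+0+0 mod 2 = 1
  c[9] = d·G[:,9] = (00101110111010100110010000)·(00000100000000000000000000) mod 2 = 0+0+0+0+0+1+0+0+0+0+0+0+0+0+0+0+0+0+0+0+0+0+0+0+0+0 mod 2 = 1
  c[10] = d·G[:,10] = (00101110111010100110010000)·(00000010000000000000000000) mod 2 = 0+0+0+0+0+0+1+0+0+0+0+0+0+0+0+0+0+0+0+0+0+0+0+0+0+0 mod 2 = 1
  c[11] = d·G[:,11] = (00101110111010100110010000)·(00000001000000000000000000) mod 2 = 0+0+0+0+0+0+0+0+0+0+0+0+0+0+0+0+0+0+0+0+0+0+0+0+0+0 mod 2 = 0
  c[12] = d·G[:,12] = (00101110111010100110010000)·(00000000100000000000000000) mod 2 = 0+0+0+0+0+0+0+0+1+0+0+0+0+0+0+0+0+0+0+0+0+0+0+0+0+0 mod 2 = 1
  c[13] = d·G[:,13] = (00101110111010100110010000)·(00000000010000000000000000) mod 2 = 0+0+0+0+0+0+0+0+0+1+0+0+0+0+0+0+0+0+0+0+0+0+0+0+0+0 mod 2 = 1
  c[14] = d·G[:,14] = (00101110111010100110010000)·(00000000001000000000000000) mod 2 = 0+0+0+0+0+0+0+0+0+0+1+0+0+0+0+0+0+0+0+0+0+0+0+0+0+0 mod 2 = 1
  c[15] = d·G[:,15] = (00101110111010100110010000)·(00000000000111111111111111) mod 2 = 0+0+0+0+0+0+0+0+0+0+0+0+1+0+1+0+0+1+1+0+0+1+0+0+0+0 mod 2 = 1
  c[16] = d·G[:,16] = (00101110111010100110010000)·(00000000000100000000000000) mod 2 = 0+0+0+0+0+0+0+0+0+0+0+0+0+0+0+0+0+0+0+0+0+0+0+0+0+0 mod 2 = 0
  c[17] = d·G[:,17] = (00101110111010100110010000)·(00000000000010000000000000) mod 2 = 0+0+0+0+0+0+0+0+0+0+0+0+1+0+0+0+0+0+0+0+0+0+0+0+0+0 mod 2 = 1
  c[18] = d·G[:,18] = (00101110111010100110010000)·(00000000000001000000000000) mod 2 = 0+0+0+0+0+0+0+0+0+0+0+0+0+0+0+0+0+0+0+0+0+0+0+0+0+0 mod 2 = 0
  c[19] = d·G[:,19] = (00101110111010100110010000)·(00000000000000100000000000) mod 2 = 0+0+0+0+0+0+0+0+0+0+0+0+0+0+1+0+0+0+0+0+0+0+0+0+0+0 mod 2 = 1
  c[20] = d·G[:,20] = (00101110111010100110010000)·(00000000000000010000000000) mod 2 = 0+0+0+0+0+0+0+0+0+0+0+0+0+0+0+0+0+0+0+0+0+0+0+0+0+0 mod 2 = 0
  c[21] = d·G[:,21] = (00101110111010100110010000)·(00000000000000001000000000) mod 2 = 0+0+0+0+0+0+0+0+0+0+0+0+0+0+0+0+0+0+0+0+0+0+0+0+0+0 mod 2 = 0
  c[22] = d·G[:,22] = (00101110111010100110010000)·(00000000000000000100000000) mod 2 = 0+0+0+0+0+0+0+0+0+0+0+0+0+0+0+0+0+1+0+0+0+0+0+0+0+0 mod 2 = 1
  c[23] = d·G[:,23] = (00101110111010100110010000)·(00000000000000000010000000) mod 2 = 0+0+0+0+0+0+0+0+0+0+0+0+0+0+0+0+0+0+1+0+0+0+0+0+0+0 mod 2 = 1
  c[24] = d·G[:,24] = (00101110111010100110010000)·(00000000000000000001000000) mod 2 = 0+0+0+0+0+0+0+0+0+0+0+0+0+0+0+0+0+0+0+0+0+0+0+0+0+0 mod 2 = 0
  c[25] = d·G[:,25] = (00101110111010100110010000)·(00000000000000000000100000) mod 2 = 0+0+0+0+0+0+0+0+0+0+0+0+0+0+0+0+0+0+0+0+0+0+0+0+0+0 mod 2 = 0
  c[26] = d·G[:,26] = (00101110111010100110010000)·(00000000000000000000010000) mod 2 = 0+0+0+0+0+0+0+0+0+0+0+0+0+0+0+0+0+0+0+0+0+1+0+0+0+0 mod 2 = 1
  c[27] = d·G[:,27] = (00101110111010100110010000)·(00000000000000000000001000) mod 2 = 0+0+0+0+0+0+0+0+0+0+0+0+0+0+0+0+0+0+0+0+0+0+0+0+0+0 mod 2 = 0
  c[28] = d·G[:,28] = (00101110111010100110010000)·(00000000000000000000000100) mod 2 = 0+0+0+0+0+0+0+0+0+0+0+0+0+0+0+0+0+0+0+0+0+0+0+0+0+0 mod 2 = 0
  c[29] = d·G[:,29] = (00101110111010100110010000)·(00000000000000000000000010) mod 2 = 0+0+0+0+0+0+0+0+0+0+0+0+0+0+0+0+0+0+0+0+0+0+0+0+0+0 mod 2 = 0
  c[30] = d·G[:,30] = (00101110111010100110010000)·(00000000000000000000000001) mod 2 = 0+0+0+0+0+0+0+0+0+0+0+0+0+0+0+0+0+0+0+0+0+0+0+0+0+0 mod 2 = 0
Codeword = 0000010011101111010100110010000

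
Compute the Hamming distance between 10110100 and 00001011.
XOR = 10111111, count of 1s = 7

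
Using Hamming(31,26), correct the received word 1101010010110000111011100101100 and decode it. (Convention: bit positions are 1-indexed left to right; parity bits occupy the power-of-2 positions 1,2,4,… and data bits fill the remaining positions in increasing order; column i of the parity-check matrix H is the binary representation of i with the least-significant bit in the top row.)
Syndrome s = H · r^T (mod 2), r = 1101010010110000111011100101100:
  s[0] = (1010101010101010101010101010101)·(1101010010110000111011100101100) mod 2 = 1+0+0+0+0+0+0+0+1+0+1+0+0+0+0+0+1+0+1+0+1+0+1+0+0+0+0+0+1+0+0 mod 2 = 0
  s[1] = (0110011001100110011001100110011)·(1101010010110000111011100101100) mod 2 = 0+1+0+0+0+1+0+0+0+0+1+0+0+0+0+0+0+1+1+0+0+1+1+0+0+1+0+0+0+0+0 mod 2 = 0
  s[2] = (0001111000011110000111100001111)·(1101010010110000111011100101100) mod 2 = 0+0+0+1+0+1+0+0+0+0+0+1+0+0+0+0+0+0+0+0+1+1+1+0+0+0+0+1+1+0+0 mod 2 = 0
  s[3] = (0000000111111110000000011111111)·(1101010010110000111011100101100) mod 2 = 0+0+0+0+0+0+0+0+1+0+1+1+0+0+0+0+0+0+0+0+0+0+0+0+0+1+0+1+1+0+0 mod 2 = 0
  s[4] = (0000000000000001111111111111111)·(1101010010110000111011100101100) mod 2 = 0+0+0+0+0+0+0+0+0+0+0+0+0+0+0+0+1+1+1+0+1+1+1+0+0+1+0+1+1+0+0 mod 2 = 1
Syndrome = 00001
Column 16 of H equals this syndrome → error at bit 16 (1-indexed).
Flip bit 16: 1101010010110000111011100101100 → 1101010010110001111011100101100
Extract data bits at positions {3,5,6,7,9,10,11,12,13,14,15,17,18,19,20,21,22,23,24,25,26,27,28,29,30,31}: 00101011000111011100101100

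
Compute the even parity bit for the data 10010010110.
Sum of data bits: 1+0+0+1+0+0+1+0+1+1+0 = 5.
5 mod 2 = 1, so parity bit = 1.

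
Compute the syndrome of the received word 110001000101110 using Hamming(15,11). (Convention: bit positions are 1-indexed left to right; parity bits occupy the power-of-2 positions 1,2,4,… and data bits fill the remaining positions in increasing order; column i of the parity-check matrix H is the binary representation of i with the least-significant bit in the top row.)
Syndrome s = H · r^T (mod 2), r = 110001000101110:
  s[0] = (101010101010101)·(110001000101110) mod 2 = 1+0+0+0+0+0+0+0+0+0+0+0+1+0+0 mod 2 = 0
  s[1] = (011001100110011)·(110001000101110) mod 2 = 0+1+0+0+0+1+0+0+0+1+0+0+0+1+0 mod 2 = 0
  s[2] = (000111100001111)·(110001000101110) mod 2 = 0+0+0+0+0+1+0+0+0+0+0+1+1+1+0 mod 2 = 0
  s[3] = (000000011111111)·(110001000101110) mod 2 = 0+0+0+0+0+0+0+0+0+1+0+1+1+1+0 mod 2 = 0
Syndrome = 0000
s = 0: no error detected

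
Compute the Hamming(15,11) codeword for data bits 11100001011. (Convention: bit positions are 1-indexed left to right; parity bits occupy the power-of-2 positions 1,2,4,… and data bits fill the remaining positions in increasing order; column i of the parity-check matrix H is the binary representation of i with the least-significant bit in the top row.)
Codeword c = d · G (mod 2), d = 11100001011:
  c[0] = d·G[:,0] = (11100001011)·(11011010101) mod 2 = 1+1+0+0+0+0+0+0+0+0+1 mod 2 = 1
  c[1] = d·G[:,1] = (11100001011)·(10110110011) mod 2 = 1+0+1+0+0+0+0+0+0+1+1 mod 2 = 0
  c[2] = d·G[:,2] = (11100001011)·(10000000000) mod 2 = 1+0+0+0+0+0+0+0+0+0+0 mod 2 = 1
  c[3] = d·G[:,3] = (11100001011)·(01110001111) mod 2 = 0+1+1+0+0+0+0+1+0+1+1 mod 2 = 1
  c[4] = d·G[:,4] = (11100001011)·(01000000000) mod 2 = 0+1+0+0+0+0+0+0+0+0+0 mod 2 = 1
  c[5] = d·G[:,5] = (11100001011)·(00100000000) mod 2 = 0+0+1+0+0+0+0+0+0+0+0 mod 2 = 1
  c[6] = d·G[:,6] = (11100001011)·(00010000000) mod 2 = 0+0+0+0+0+0+0+0+0+0+0 mod 2 = 0
  c[7] = d·G[:,7] = (11100001011)·(00001111111) mod 2 = 0+0+0+0+0+0+0+1+0+1+1 mod 2 = 1
  c[8] = d·G[:,8] = (11100001011)·(00001000000) mod 2 = 0+0+0+0+0+0+0+0+0+0+0 mod 2 = 0
  c[9] = d·G[:,9] = (11100001011)·(00000100000) mod 2 = 0+0+0+0+0+0+0+0+0+0+0 mod 2 = 0
  c[10] = d·G[:,10] = (11100001011)·(00000010000) mod 2 = 0+0+0+0+0+0+0+0+0+0+0 mod 2 = 0
  c[11] = d·G[:,11] = (11100001011)·(00000001000) mod 2 = 0+0+0+0+0+0+0+1+0+0+0 mod 2 = 1
  c[12] = d·G[:,12] = (11100001011)·(00000000100) mod 2 = 0+0+0+0+0+0+0+0+0+0+0 mod 2 = 0
  c[13] = d·G[:,13] = (11100001011)·(00000000010) mod 2 = 0+0+0+0+0+0+0+0+0+1+0 mod 2 = 1
  c[14] = d·G[:,14] = (11100001011)·(00000000001) mod 2 = 0+0+0+0+0+0+0+0+0+0+1 mod 2 = 1
Codeword = 101111010001011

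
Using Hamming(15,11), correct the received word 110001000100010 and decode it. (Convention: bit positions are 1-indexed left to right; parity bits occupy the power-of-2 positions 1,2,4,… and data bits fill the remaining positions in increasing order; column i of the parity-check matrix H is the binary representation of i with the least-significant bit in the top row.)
Syndrome s = H · r^T (mod 2), r = 110001000100010:
  s[0] = (101010101010101)·(110001000100010) mod 2 = 1+0+0+0+0+0+0+0+0+0+0+0+0+0+0 mod 2 = 1
  s[1] = (011001100110011)·(110001000100010) mod 2 = 0+1+0+0+0+1+0+0+0+1+0+0+0+1+0 mod 2 = 0
  s[2] = (000111100001111)·(110001000100010) mod 2 = 0+0+0+0+0+1+0+0+0+0+0+0+0+1+0 mod 2 = 0
  s[3] = (000000011111111)·(110001000100010) mod 2 = 0+0+0+0+0+0+0+0+0+1+0+0+0+1+0 mod 2 = 0
Syndrome = 1000
Column 1 of H equals this syndrome → error at bit 1 (1-indexed).
Flip bit 1: 110001000100010 → 010001000100010
Extract data bits at positions {3,5,6,7,9,10,11,12,13,14,15}: 00100100010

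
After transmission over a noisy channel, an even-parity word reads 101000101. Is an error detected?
Sum of received bits: 1+0+1+0+0+0+1+0+1 = 4; 4 mod 2 = 0. Result is 0 → no error detected.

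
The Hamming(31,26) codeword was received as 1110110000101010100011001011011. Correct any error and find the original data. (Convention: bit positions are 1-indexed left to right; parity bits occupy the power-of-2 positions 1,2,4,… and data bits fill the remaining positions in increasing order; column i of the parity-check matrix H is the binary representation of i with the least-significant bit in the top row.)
Syndrome s = H · r^T (mod 2), r = 1110110000101010100011001011011:
  s[0] = (1010101010101010101010101010101)·(1110110000101010100011001011011) mod 2 = 1+0+1+0+1+0+0+0+0+0+1+0+1+0+1+0+1+0+0+0+1+0+0+0+1+0+1+0+0+0+1 mod 2 = 1
  s[1] = (0110011001100110011001100110011)·(1110110000101010100011001011011) mod 2 = 0+1+1+0+0+1+0+0+0+0+1+0+0+0+1+0+0+0+0+0+0+1+0+0+0+0+1+0+0+1+1 mod 2 = 1
  s[2] = (0001111000011110000111100001111)·(1110110000101010100011001011011) mod 2 = 0+0+0+0+1+1+0+0+0+0+0+0+1+0+1+0+0+0+0+0+1+1+0+0+0+0+0+1+0+1+1 mod 2 = 1
  s[3] = (0000000111111110000000011111111)·(1110110000101010100011001011011) mod 2 = 0+0+0+0+0+0+0+0+0+0+1+0+1+0+1+0+0+0+0+0+0+0+0+0+1+0+1+1+0+1+1 mod 2 = 0
  s[4] = (0000000000000001111111111111111)·(1110110000101010100011001011011) mod 2 = 0+0+0+0+0+0+0+0+0+0+0+0+0+0+0+0+1+0+0+0+1+1+0+0+1+0+1+1+0+1+1 mod 2 = 0
Syndrome = 11100
Column 7 of H equals this syndrome → error at bit 7 (1-indexed).
Flip bit 7: 1110110000101010100011001011011 → 1110111000101010100011001011011
Extract data bits at positions {3,5,6,7,9,10,11,12,13,14,15,17,18,19,20,21,22,23,24,25,26,27,28,29,30,31}: 11110010101100011001011011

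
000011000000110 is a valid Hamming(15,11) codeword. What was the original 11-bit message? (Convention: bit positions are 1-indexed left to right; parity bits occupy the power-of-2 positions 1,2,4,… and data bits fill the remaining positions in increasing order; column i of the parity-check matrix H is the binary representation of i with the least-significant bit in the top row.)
Parity bits occupy power-of-2 positions; data bits are at positions {3,5,6,7,9,10,11,12,13,14,15} (1-indexed).
Extract: c[3]=0 c[5]=1 c[6]=1 c[7]=0 c[9]=0 c[10]=0 c[11]=0 c[12]=0 c[13]=1 c[14]=1 c[15]=0
Data = 01100000110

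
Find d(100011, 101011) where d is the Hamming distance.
XOR = 001000, count of 1s = 1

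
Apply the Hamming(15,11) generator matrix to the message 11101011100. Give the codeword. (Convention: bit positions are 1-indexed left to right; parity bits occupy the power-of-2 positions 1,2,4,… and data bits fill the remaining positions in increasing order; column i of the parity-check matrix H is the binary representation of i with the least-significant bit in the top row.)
Codeword c = d · G (mod 2), d = 11101011100:
  c[0] = d·G[:,0] = (11101011100)·(11011010101) mod 2 = 1+1+0+0+1+0+1+0+1+0+0 mod 2 = 1
  c[1] = d·G[:,1] = (11101011100)·(10110110011) mod 2 = 1+0+1+0+0+0+1+0+0+0+0 mod 2 = 1
  c[2] = d·G[:,2] = (11101011100)·(10000000000) mod 2 = 1+0+0+0+0+0+0+0+0+0+0 mod 2 = 1
  c[3] = d·G[:,3] = (11101011100)·(01110001111) mod 2 = 0+1+1+0+0+0+0+1+1+0+0 mod 2 = 0
  c[4] = d·G[:,4] = (11101011100)·(01000000000) mod 2 = 0+1+0+0+0+0+0+0+0+0+0 mod 2 = 1
  c[5] = d·G[:,5] = (11101011100)·(00100000000) mod 2 = 0+0+1+0+0+0+0+0+0+0+0 mod 2 = 1
  c[6] = d·G[:,6] = (11101011100)·(00010000000) mod 2 = 0+0+0+0+0+0+0+0+0+0+0 mod 2 = 0
  c[7] = d·G[:,7] = (11101011100)·(00001111111) mod 2 = 0+0+0+0+1+0+1+1+1+0+0 mod 2 = 0
  c[8] = d·G[:,8] = (11101011100)·(00001000000) mod 2 = 0+0+0+0+1+0+0+0+0+0+0 mod 2 = 1
  c[9] = d·G[:,9] = (11101011100)·(00000100000) mod 2 = 0+0+0+0+0+0+0+0+0+0+0 mod 2 = 0
  c[10] = d·G[:,10] = (11101011100)·(00000010000) mod 2 = 0+0+0+0+0+0+1+0+0+0+0 mod 2 = 1
  c[11] = d·G[:,11] = (11101011100)·(00000001000) mod 2 = 0+0+0+0+0+0+0+1+0+0+0 mod 2 = 1
  c[12] = d·G[:,12] = (11101011100)·(00000000100) mod 2 = 0+0+0+0+0+0+0+0+1+0+0 mod 2 = 1
  c[13] = d·G[:,13] = (11101011100)·(00000000010) mod 2 = 0+0+0+0+0+0+0+0+0+0+0 mod 2 = 0
  c[14] = d·G[:,14] = (11101011100)·(00000000001) mod 2 = 0+0+0+0+0+0+0+0+0+0+0 mod 2 = 0
Codeword = 111011001011100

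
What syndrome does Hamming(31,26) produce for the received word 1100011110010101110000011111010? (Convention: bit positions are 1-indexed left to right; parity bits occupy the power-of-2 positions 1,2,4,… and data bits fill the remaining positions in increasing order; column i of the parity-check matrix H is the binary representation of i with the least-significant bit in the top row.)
Syndrome s = H · r^T (mod 2), r = 1100011110010101110000011111010:
  s[0] = (1010101010101010101010101010101)·(1100011110010101110000011111010) mod 2 = 1+0+0+0+0+0+1+0+1+0+0+0+0+0+0+0+1+0+0+0+0+0+0+0+1+0+1+0+0+0+0 mod 2 = 0
  s[1] = (0110011001100110011001100110011)·(1100011110010101110000011111010) mod 2 = 0+1+0+0+0+1+1+0+0+0+0+0+0+1+0+0+0+1+0+0+0+0+0+0+0+1+1+0+0+1+0 mod 2 = 0
  s[2] = (0001111000011110000111100001111)·(1100011110010101110000011111010) mod 2 = 0+0+0+0+0+1+1+0+0+0+0+1+0+1+0+0+0+0+0+0+0+0+0+0+0+0+0+1+0+1+0 mod 2 = 0
  s[3] = (0000000111111110000000011111111)·(1100011110010101110000011111010) mod 2 = 0+0+0+0+0+0+0+1+1+0+0+1+0+1+0+0+0+0+0+0+0+0+0+1+1+1+1+1+0+1+0 mod 2 = 0
  s[4] = (0000000000000001111111111111111)·(1100011110010101110000011111010) mod 2 = 0+0+0+0+0+0+0+0+0+0+0+0+0+0+0+1+1+1+0+0+0+0+0+1+1+1+1+1+0+1+0 mod 2 = 1
Syndrome = 00001
Non-zero syndrome: error at position 16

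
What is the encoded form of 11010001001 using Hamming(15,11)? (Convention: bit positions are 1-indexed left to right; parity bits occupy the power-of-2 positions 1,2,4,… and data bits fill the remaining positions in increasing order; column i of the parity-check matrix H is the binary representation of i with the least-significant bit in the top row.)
Codeword c = d · G (mod 2), d = 11010001001:
  c[0] = d·G[:,0] = (11010001001)·(11011010101) mod 2 = 1+1+0+1+0+0+0+0+0+0+1 mod 2 = 0
  c[1] = d·G[:,1] = (11010001001)·(10110110011) mod 2 = 1+0+0+1+0+0+0+0+0+0+1 mod 2 = 1
  c[2] = d·G[:,2] = (11010001001)·(10000000000) mod 2 = 1+0+0+0+0+0+0+0+0+0+0 mod 2 = 1
  c[3] = d·G[:,3] = (11010001001)·(01110001111) mod 2 = 0+1+0+1+0+0+0+1+0+0+1 mod 2 = 0
  c[4] = d·G[:,4] = (11010001001)·(01000000000) mod 2 = 0+1+0+0+0+0+0+0+0+0+0 mod 2 = 1
  c[5] = d·G[:,5] = (11010001001)·(00100000000) mod 2 = 0+0+0+0+0+0+0+0+0+0+0 mod 2 = 0
  c[6] = d·G[:,6] = (11010001001)·(00010000000) mod 2 = 0+0+0+1+0+0+0+0+0+0+0 mod 2 = 1
  c[7] = d·G[:,7] = (11010001001)·(00001111111) mod 2 = 0+0+0+0+0+0+0+1+0+0+1 mod 2 = 0
  c[8] = d·G[:,8] = (11010001001)·(00001000000) mod 2 = 0+0+0+0+0+0+0+0+0+0+0 mod 2 = 0
  c[9] = d·G[:,9] = (11010001001)·(00000100000) mod 2 = 0+0+0+0+0+0+0+0+0+0+0 mod 2 = 0
  c[10] = d·G[:,10] = (11010001001)·(00000010000) mod 2 = 0+0+0+0+0+0+0+0+0+0+0 mod 2 = 0
  c[11] = d·G[:,11] = (11010001001)·(00000001000) mod 2 = 0+0+0+0+0+0+0+1+0+0+0 mod 2 = 1
  c[12] = d·G[:,12] = (11010001001)·(00000000100) mod 2 = 0+0+0+0+0+0+0+0+0+0+0 mod 2 = 0
  c[13] = d·G[:,13] = (11010001001)·(00000000010) mod 2 = 0+0+0+0+0+0+0+0+0+0+0 mod 2 = 0
  c[14] = d·G[:,14] = (11010001001)·(00000000001) mod 2 = 0+0+0+0+0+0+0+0+0+0+1 mod 2 = 1
Codeword = 011010100001001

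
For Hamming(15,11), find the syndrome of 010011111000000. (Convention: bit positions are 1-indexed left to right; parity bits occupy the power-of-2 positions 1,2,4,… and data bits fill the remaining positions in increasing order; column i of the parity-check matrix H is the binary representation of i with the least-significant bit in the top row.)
Syndrome s = H · r^T (mod 2), r = 010011111000000:
  s[0] = (101010101010101)·(010011111000000) mod 2 = 0+0+0+0+1+0+1+0+1+0+0+0+0+0+0 mod 2 = 1
  s[1] = (011001100110011)·(010011111000000) mod 2 = 0+1+0+0+0+1+1+0+0+0+0+0+0+0+0 mod 2 = 1
  s[2] = (000111100001111)·(010011111000000) mod 2 = 0+0+0+0+1+1+1+0+0+0+0+0+0+0+0 mod 2 = 1
  s[3] = (000000011111111)·(010011111000000) mod 2 = 0+0+0+0+0+0+0+1+1+0+0+0+0+0+0 mod 2 = 0
Syndrome = 1110
Non-zero syndrome: error at position 7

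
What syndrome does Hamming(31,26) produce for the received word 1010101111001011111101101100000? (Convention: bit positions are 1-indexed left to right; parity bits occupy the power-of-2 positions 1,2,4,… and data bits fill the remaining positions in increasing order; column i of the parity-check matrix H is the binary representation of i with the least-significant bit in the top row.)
Syndrome s = H · r^T (mod 2), r = 1010101111001011111101101100000:
  s[0] = (1010101010101010101010101010101)·(1010101111001011111101101100000) mod 2 = 1+0+1+0+1+0+1+0+1+0+0+0+1+0+1+0+1+0+1+0+0+0+1+0+1+0+0+0+0+0+0 mod 2 = 1
  s[1] = (0110011001100110011001100110011)·(1010101111001011111101101100000) mod 2 = 0+0+1+0+0+0+1+0+0+1+0+0+0+0+1+0+0+1+1+0+0+1+1+0+0+1+0+0+0+0+0 mod 2 = 1
  s[2] = (0001111000011110000111100001111)·(1010101111001011111101101100000) mod 2 = 0+0+0+0+1+0+1+0+0+0+0+0+1+0+1+0+0+0+0+1+0+1+1+0+0+0+0+0+0+0+0 mod 2 = 1
  s[3] = (0000000111111110000000011111111)·(1010101111001011111101101100000) mod 2 = 0+0+0+0+0+0+0+1+1+1+0+0+1+0+1+0+0+0+0+0+0+0+0+0+1+1+0+0+0+0+0 mod 2 = 1
  s[4] = (0000000000000001111111111111111)·(1010101111001011111101101100000) mod 2 = 0+0+0+0+0+0+0+0+0+0+0+0+0+0+0+1+1+1+1+1+0+1+1+0+1+1+0+0+0+0+0 mod 2 = 1
Syndrome = 11111
Non-zero syndrome: error at position 31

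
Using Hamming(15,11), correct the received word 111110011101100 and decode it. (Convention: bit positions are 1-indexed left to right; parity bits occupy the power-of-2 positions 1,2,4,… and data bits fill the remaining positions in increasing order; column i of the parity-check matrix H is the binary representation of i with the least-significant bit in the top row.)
Syndrome s = H · r^T (mod 2), r = 111110011101100:
  s[0] = (101010101010101)·(111110011101100) mod 2 = 1+0+1+0+1+0+0+0+1+0+0+0+1+0+0 mod 2 = 1
  s[1] = (011001100110011)·(111110011101100) mod 2 = 0+1+1+0+0+0+0+0+0+1+0+0+0+0+0 mod 2 = 1
  s[2] = (000111100001111)·(111110011101100) mod 2 = 0+0+0+1+1+0+0+0+0+0+0+1+1+0+0 mod 2 = 0
  s[3] = (000000011111111)·(111110011101100) mod 2 = 0+0+0+0+0+0+0+1+1+1+0+1+1+0+0 mod 2 = 1
Syndrome = 1101
Column 11 of H equals this syndrome → error at bit 11 (1-indexed).
Flip bit 11: 111110011101100 → 111110011111100
Extract data bits at positions {3,5,6,7,9,10,11,12,13,14,15}: 11001111100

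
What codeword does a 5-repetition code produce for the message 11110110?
Repeat each bit 5× and concatenate:
1→11111  1→11111  1→11111  1→11111  0→00000  1→11111  1→11111  0→00000
Codeword = 1111111111111111111100000111111111100000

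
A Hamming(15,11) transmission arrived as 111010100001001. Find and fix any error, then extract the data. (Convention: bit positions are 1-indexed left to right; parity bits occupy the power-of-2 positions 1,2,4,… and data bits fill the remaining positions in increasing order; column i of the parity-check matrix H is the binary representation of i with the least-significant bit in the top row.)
Syndrome s = H · r^T (mod 2), r = 111010100001001:
  s[0] = (101010101010101)·(111010100001001) mod 2 = 1+0+1+0+1+0+1+0+0+0+0+0+0+0+1 mod 2 = 1
  s[1] = (011001100110011)·(111010100001001) mod 2 = 0+1+1+0+0+0+1+0+0+0+0+0+0+0+1 mod 2 = 0
  s[2] = (000111100001111)·(111010100001001) mod 2 = 0+0+0+0+1+0+1+0+0+0+0+1+0+0+1 mod 2 = 0
  s[3] = (000000011111111)·(111010100001001) mod 2 = 0+0+0+0+0+0+0+0+0+0+0+1+0+0+1 mod 2 = 0
Syndrome = 1000
Column 1 of H equals this syndrome → error at bit 1 (1-indexed).
Flip bit 1: 111010100001001 → 011010100001001
Extract data bits at positions {3,5,6,7,9,10,11,12,13,14,15}: 11010001001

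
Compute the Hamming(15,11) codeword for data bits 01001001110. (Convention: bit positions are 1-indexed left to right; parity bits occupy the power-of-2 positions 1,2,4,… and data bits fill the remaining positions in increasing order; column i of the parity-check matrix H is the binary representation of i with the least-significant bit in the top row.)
Codeword c = d · G (mod 2), d = 01001001110:
  c[0] = d·G[:,0] = (01001001110)·(11011010101) mod 2 = 0+1+0+0+1+0+0+0+1+0+0 mod 2 = 1
  c[1] = d·G[:,1] = (01001001110)·(10110110011) mod 2 = 0+0+0+0+0+0+0+0+0+1+0 mod 2 = 1
  c[2] = d·G[:,2] = (01001001110)·(10000000000) mod 2 = 0+0+0+0+0+0+0+0+0+0+0 mod 2 = 0
  c[3] = d·G[:,3] = (01001001110)·(01110001111) mod 2 = 0+1+0+0+0+0+0+1+1+1+0 mod 2 = 0
  c[4] = d·G[:,4] = (01001001110)·(01000000000) mod 2 = 0+1+0+0+0+0+0+0+0+0+0 mod 2 = 1
  c[5] = d·G[:,5] = (01001001110)·(00100000000) mod 2 = 0+0+0+0+0+0+0+0+0+0+0 mod 2 = 0
  c[6] = d·G[:,6] = (01001001110)·(00010000000) mod 2 = 0+0+0+0+0+0+0+0+0+0+0 mod 2 = 0
  c[7] = d·G[:,7] = (01001001110)·(00001111111) mod 2 = 0+0+0+0+1+0+0+1+1+1+0 mod 2 = 0
  c[8] = d·G[:,8] = (01001001110)·(00001000000) mod 2 = 0+0+0+0+1+0+0+0+0+0+0 mod 2 = 1
  c[9] = d·G[:,9] = (01001001110)·(00000100000) mod 2 = 0+0+0+0+0+0+0+0+0+0+0 mod 2 = 0
  c[10] = d·G[:,10] = (01001001110)·(00000010000) mod 2 = 0+0+0+0+0+0+0+0+0+0+0 mod 2 = 0
  c[11] = d·G[:,11] = (01001001110)·(00000001000) mod 2 = 0+0+0+0+0+0+0+1+0+0+0 mod 2 = 1
  c[12] = d·G[:,12] = (01001001110)·(00000000100) mod 2 = 0+0+0+0+0+0+0+0+1+0+0 mod 2 = 1
  c[13] = d·G[:,13] = (01001001110)·(00000000010) mod 2 = 0+0+0+0+0+0+0+0+0+1+0 mod 2 = 1
  c[14] = d·G[:,14] = (01001001110)·(00000000001) mod 2 = 0+0+0+0+0+0+0+0+0+0+0 mod 2 = 0
Codeword = 110010001001110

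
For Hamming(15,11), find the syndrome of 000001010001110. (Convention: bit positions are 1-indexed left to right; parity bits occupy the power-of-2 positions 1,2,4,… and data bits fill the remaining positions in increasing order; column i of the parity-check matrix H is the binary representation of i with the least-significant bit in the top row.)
Syndrome s = H · r^T (mod 2), r = 000001010001110:
  s[0] = (101010101010101)·(000001010001110) mod 2 = 0+0+0+0+0+0+0+0+0+0+0+0+1+0+0 mod 2 = 1
  s[1] = (011001100110011)·(000001010001110) mod 2 = 0+0+0+0+0+1+0+0+0+0+0+0+0+1+0 mod 2 = 0
  s[2] = (000111100001111)·(000001010001110) mod 2 = 0+0+0+0+0+1+0+0+0+0+0+1+1+1+0 mod 2 = 0
  s[3] = (000000011111111)·(000001010001110) mod 2 = 0+0+0+0+0+0+0+1+0+0+0+1+1+1+0 mod 2 = 0
Syndrome = 1000
Non-zero syndrome: error at position 1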